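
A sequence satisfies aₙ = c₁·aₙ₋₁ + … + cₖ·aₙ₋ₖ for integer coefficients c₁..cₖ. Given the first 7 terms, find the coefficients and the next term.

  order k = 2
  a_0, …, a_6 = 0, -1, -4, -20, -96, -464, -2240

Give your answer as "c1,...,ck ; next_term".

4,4 ; -10816

  a_2 = 4·-1 + 4·0 = -4
  a_3 = 4·-4 + 4·-1 = -20
  a_4 = 4·-20 + 4·-4 = -96
  a_5 = 4·-96 + 4·-20 = -464
  a_6 = 4·-464 + 4·-96 = -2240
  a_7 = 4·-2240 + 4·-464 = -10816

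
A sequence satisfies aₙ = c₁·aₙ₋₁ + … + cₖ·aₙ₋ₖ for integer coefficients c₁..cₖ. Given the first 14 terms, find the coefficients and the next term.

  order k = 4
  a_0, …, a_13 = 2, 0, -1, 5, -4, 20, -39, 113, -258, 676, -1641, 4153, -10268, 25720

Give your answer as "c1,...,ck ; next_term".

  a_4 = -1·5 + 3·-1 + -1·0 + 2·2 = -4
  a_5 = -1·-4 + 3·5 + -1·-1 + 2·0 = 20
  a_6 = -1·20 + 3·-4 + -1·5 + 2·-1 = -39
  a_7 = -1·-39 + 3·20 + -1·-4 + 2·5 = 113
  a_8 = -1·113 + 3·-39 + -1·20 + 2·-4 = -258
  a_9 = -1·-258 + 3·113 + -1·-39 + 2·20 = 676
  a_10 = -1·676 + 3·-258 + -1·113 + 2·-39 = -1641
  a_11 = -1·-1641 + 3·676 + -1·-258 + 2·113 = 4153
  a_12 = -1·4153 + 3·-1641 + -1·676 + 2·-258 = -10268
  a_13 = -1·-10268 + 3·4153 + -1·-1641 + 2·676 = 25720
  a_14 = -1·25720 + 3·-10268 + -1·4153 + 2·-1641 = -63959

-1,3,-1,2 ; -63959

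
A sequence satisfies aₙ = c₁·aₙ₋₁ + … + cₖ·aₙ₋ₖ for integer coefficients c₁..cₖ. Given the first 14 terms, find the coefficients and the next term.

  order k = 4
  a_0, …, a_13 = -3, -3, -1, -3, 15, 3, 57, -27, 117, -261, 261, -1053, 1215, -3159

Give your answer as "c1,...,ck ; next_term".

  a_4 = 0·-3 + 3·-1 + -3·-3 + -3·-3 = 15
  a_5 = 0·15 + 3·-3 + -3·-1 + -3·-3 = 3
  a_6 = 0·3 + 3·15 + -3·-3 + -3·-1 = 57
  a_7 = 0·57 + 3·3 + -3·15 + -3·-3 = -27
  a_8 = 0·-27 + 3·57 + -3·3 + -3·15 = 117
  a_9 = 0·117 + 3·-27 + -3·57 + -3·3 = -261
  a_10 = 0·-261 + 3·117 + -3·-27 + -3·57 = 261
  a_11 = 0·261 + 3·-261 + -3·117 + -3·-27 = -1053
  a_12 = 0·-1053 + 3·261 + -3·-261 + -3·117 = 1215
  a_13 = 0·1215 + 3·-1053 + -3·261 + -3·-261 = -3159
  a_14 = 0·-3159 + 3·1215 + -3·-1053 + -3·261 = 6021

0,3,-3,-3 ; 6021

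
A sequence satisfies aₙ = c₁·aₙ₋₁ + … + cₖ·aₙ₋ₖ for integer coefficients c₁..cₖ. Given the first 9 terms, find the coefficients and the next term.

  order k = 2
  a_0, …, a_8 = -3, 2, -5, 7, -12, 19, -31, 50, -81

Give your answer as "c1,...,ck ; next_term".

  a_2 = -1·2 + 1·-3 = -5
  a_3 = -1·-5 + 1·2 = 7
  a_4 = -1·7 + 1·-5 = -12
  a_5 = -1·-12 + 1·7 = 19
  a_6 = -1·19 + 1·-12 = -31
  a_7 = -1·-31 + 1·19 = 50
  a_8 = -1·50 + 1·-31 = -81
  a_9 = -1·-81 + 1·50 = 131

-1,1 ; 131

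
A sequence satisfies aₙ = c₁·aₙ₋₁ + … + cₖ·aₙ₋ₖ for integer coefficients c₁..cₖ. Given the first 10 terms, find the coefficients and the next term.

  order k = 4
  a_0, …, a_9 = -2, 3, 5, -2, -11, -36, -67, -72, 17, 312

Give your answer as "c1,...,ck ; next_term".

2,-1,-2,-2 ; 885

  a_4 = 2·-2 + -1·5 + -2·3 + -2·-2 = -11
  a_5 = 2·-11 + -1·-2 + -2·5 + -2·3 = -36
  a_6 = 2·-36 + -1·-11 + -2·-2 + -2·5 = -67
  a_7 = 2·-67 + -1·-36 + -2·-11 + -2·-2 = -72
  a_8 = 2·-72 + -1·-67 + -2·-36 + -2·-11 = 17
  a_9 = 2·17 + -1·-72 + -2·-67 + -2·-36 = 312
  a_10 = 2·312 + -1·17 + -2·-72 + -2·-67 = 885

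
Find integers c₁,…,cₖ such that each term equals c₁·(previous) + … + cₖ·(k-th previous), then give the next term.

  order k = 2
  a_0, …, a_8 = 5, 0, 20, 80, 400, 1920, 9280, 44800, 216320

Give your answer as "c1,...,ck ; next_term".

  a_2 = 4·0 + 4·5 = 20
  a_3 = 4·20 + 4·0 = 80
  a_4 = 4·80 + 4·20 = 400
  a_5 = 4·400 + 4·80 = 1920
  a_6 = 4·1920 + 4·400 = 9280
  a_7 = 4·9280 + 4·1920 = 44800
  a_8 = 4·44800 + 4·9280 = 216320
  a_9 = 4·216320 + 4·44800 = 1044480

4,4 ; 1044480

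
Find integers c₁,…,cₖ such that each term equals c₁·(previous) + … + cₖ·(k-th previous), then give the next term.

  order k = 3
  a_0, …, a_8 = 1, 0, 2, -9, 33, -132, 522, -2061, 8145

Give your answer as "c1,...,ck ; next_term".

  a_3 = -3·2 + 3·0 + -3·1 = -9
  a_4 = -3·-9 + 3·2 + -3·0 = 33
  a_5 = -3·33 + 3·-9 + -3·2 = -132
  a_6 = -3·-132 + 3·33 + -3·-9 = 522
  a_7 = -3·522 + 3·-132 + -3·33 = -2061
  a_8 = -3·-2061 + 3·522 + -3·-132 = 8145
  a_9 = -3·8145 + 3·-2061 + -3·522 = -32184

-3,3,-3 ; -32184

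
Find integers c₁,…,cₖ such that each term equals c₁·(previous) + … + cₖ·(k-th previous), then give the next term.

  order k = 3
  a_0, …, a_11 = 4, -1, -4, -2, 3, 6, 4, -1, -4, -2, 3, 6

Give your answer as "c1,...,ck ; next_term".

2,-2,1 ; 4

  a_3 = 2·-4 + -2·-1 + 1·4 = -2
  a_4 = 2·-2 + -2·-4 + 1·-1 = 3
  a_5 = 2·3 + -2·-2 + 1·-4 = 6
  a_6 = 2·6 + -2·3 + 1·-2 = 4
  a_7 = 2·4 + -2·6 + 1·3 = -1
  a_8 = 2·-1 + -2·4 + 1·6 = -4
  a_9 = 2·-4 + -2·-1 + 1·4 = -2
  a_10 = 2·-2 + -2·-4 + 1·-1 = 3
  a_11 = 2·3 + -2·-2 + 1·-4 = 6
  a_12 = 2·6 + -2·3 + 1·-2 = 4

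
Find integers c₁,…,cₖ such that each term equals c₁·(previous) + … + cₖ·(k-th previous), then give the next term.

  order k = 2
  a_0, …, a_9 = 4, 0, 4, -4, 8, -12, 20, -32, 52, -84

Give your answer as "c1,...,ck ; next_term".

-1,1 ; 136

  a_2 = -1·0 + 1·4 = 4
  a_3 = -1·4 + 1·0 = -4
  a_4 = -1·-4 + 1·4 = 8
  a_5 = -1·8 + 1·-4 = -12
  a_6 = -1·-12 + 1·8 = 20
  a_7 = -1·20 + 1·-12 = -32
  a_8 = -1·-32 + 1·20 = 52
  a_9 = -1·52 + 1·-32 = -84
  a_10 = -1·-84 + 1·52 = 136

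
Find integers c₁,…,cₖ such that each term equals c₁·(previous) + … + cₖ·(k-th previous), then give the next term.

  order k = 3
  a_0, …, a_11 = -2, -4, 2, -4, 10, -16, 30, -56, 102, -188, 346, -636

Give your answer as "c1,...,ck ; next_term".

-1,1,-1 ; 1170

  a_3 = -1·2 + 1·-4 + -1·-2 = -4
  a_4 = -1·-4 + 1·2 + -1·-4 = 10
  a_5 = -1·10 + 1·-4 + -1·2 = -16
  a_6 = -1·-16 + 1·10 + -1·-4 = 30
  a_7 = -1·30 + 1·-16 + -1·10 = -56
  a_8 = -1·-56 + 1·30 + -1·-16 = 102
  a_9 = -1·102 + 1·-56 + -1·30 = -188
  a_10 = -1·-188 + 1·102 + -1·-56 = 346
  a_11 = -1·346 + 1·-188 + -1·102 = -636
  a_12 = -1·-636 + 1·346 + -1·-188 = 1170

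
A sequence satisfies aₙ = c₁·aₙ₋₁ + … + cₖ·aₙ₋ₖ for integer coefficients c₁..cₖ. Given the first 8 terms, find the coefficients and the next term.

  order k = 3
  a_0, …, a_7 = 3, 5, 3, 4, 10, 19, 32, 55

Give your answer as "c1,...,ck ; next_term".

  a_3 = 2·3 + -1·5 + 1·3 = 4
  a_4 = 2·4 + -1·3 + 1·5 = 10
  a_5 = 2·10 + -1·4 + 1·3 = 19
  a_6 = 2·19 + -1·10 + 1·4 = 32
  a_7 = 2·32 + -1·19 + 1·10 = 55
  a_8 = 2·55 + -1·32 + 1·19 = 97

2,-1,1 ; 97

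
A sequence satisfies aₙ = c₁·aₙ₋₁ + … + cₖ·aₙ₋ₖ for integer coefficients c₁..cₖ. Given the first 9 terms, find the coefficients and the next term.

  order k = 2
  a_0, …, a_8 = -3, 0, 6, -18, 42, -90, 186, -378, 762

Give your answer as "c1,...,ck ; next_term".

-3,-2 ; -1530

  a_2 = -3·0 + -2·-3 = 6
  a_3 = -3·6 + -2·0 = -18
  a_4 = -3·-18 + -2·6 = 42
  a_5 = -3·42 + -2·-18 = -90
  a_6 = -3·-90 + -2·42 = 186
  a_7 = -3·186 + -2·-90 = -378
  a_8 = -3·-378 + -2·186 = 762
  a_9 = -3·762 + -2·-378 = -1530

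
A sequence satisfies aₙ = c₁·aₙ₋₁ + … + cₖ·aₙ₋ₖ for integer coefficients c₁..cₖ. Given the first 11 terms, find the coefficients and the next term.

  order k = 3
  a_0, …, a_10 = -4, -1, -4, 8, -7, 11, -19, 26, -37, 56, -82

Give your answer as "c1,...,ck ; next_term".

  a_3 = -1·-4 + 0·-1 + -1·-4 = 8
  a_4 = -1·8 + 0·-4 + -1·-1 = -7
  a_5 = -1·-7 + 0·8 + -1·-4 = 11
  a_6 = -1·11 + 0·-7 + -1·8 = -19
  a_7 = -1·-19 + 0·11 + -1·-7 = 26
  a_8 = -1·26 + 0·-19 + -1·11 = -37
  a_9 = -1·-37 + 0·26 + -1·-19 = 56
  a_10 = -1·56 + 0·-37 + -1·26 = -82
  a_11 = -1·-82 + 0·56 + -1·-37 = 119

-1,0,-1 ; 119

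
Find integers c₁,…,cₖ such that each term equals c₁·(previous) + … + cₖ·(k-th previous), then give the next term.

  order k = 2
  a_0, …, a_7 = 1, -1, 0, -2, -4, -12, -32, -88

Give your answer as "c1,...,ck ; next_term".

2,2 ; -240

  a_2 = 2·-1 + 2·1 = 0
  a_3 = 2·0 + 2·-1 = -2
  a_4 = 2·-2 + 2·0 = -4
  a_5 = 2·-4 + 2·-2 = -12
  a_6 = 2·-12 + 2·-4 = -32
  a_7 = 2·-32 + 2·-12 = -88
  a_8 = 2·-88 + 2·-32 = -240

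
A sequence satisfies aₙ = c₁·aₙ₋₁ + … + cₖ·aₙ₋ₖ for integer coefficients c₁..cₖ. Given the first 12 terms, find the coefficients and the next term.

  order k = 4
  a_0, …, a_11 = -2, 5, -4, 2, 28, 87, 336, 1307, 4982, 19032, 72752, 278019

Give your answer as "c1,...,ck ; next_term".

4,-1,2,-3 ; 1062442

  a_4 = 4·2 + -1·-4 + 2·5 + -3·-2 = 28
  a_5 = 4·28 + -1·2 + 2·-4 + -3·5 = 87
  a_6 = 4·87 + -1·28 + 2·2 + -3·-4 = 336
  a_7 = 4·336 + -1·87 + 2·28 + -3·2 = 1307
  a_8 = 4·1307 + -1·336 + 2·87 + -3·28 = 4982
  a_9 = 4·4982 + -1·1307 + 2·336 + -3·87 = 19032
  a_10 = 4·19032 + -1·4982 + 2·1307 + -3·336 = 72752
  a_11 = 4·72752 + -1·19032 + 2·4982 + -3·1307 = 278019
  a_12 = 4·278019 + -1·72752 + 2·19032 + -3·4982 = 1062442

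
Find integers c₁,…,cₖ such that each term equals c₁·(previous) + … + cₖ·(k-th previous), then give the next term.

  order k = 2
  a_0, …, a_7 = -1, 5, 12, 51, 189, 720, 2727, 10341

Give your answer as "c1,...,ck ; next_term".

  a_2 = 3·5 + 3·-1 = 12
  a_3 = 3·12 + 3·5 = 51
  a_4 = 3·51 + 3·12 = 189
  a_5 = 3·189 + 3·51 = 720
  a_6 = 3·720 + 3·189 = 2727
  a_7 = 3·2727 + 3·720 = 10341
  a_8 = 3·10341 + 3·2727 = 39204

3,3 ; 39204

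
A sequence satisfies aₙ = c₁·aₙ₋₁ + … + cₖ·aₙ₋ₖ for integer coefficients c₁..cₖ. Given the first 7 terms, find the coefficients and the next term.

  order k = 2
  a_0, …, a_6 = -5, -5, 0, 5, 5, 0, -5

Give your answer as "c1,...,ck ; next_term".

1,-1 ; -5

  a_2 = 1·-5 + -1·-5 = 0
  a_3 = 1·0 + -1·-5 = 5
  a_4 = 1·5 + -1·0 = 5
  a_5 = 1·5 + -1·5 = 0
  a_6 = 1·0 + -1·5 = -5
  a_7 = 1·-5 + -1·0 = -5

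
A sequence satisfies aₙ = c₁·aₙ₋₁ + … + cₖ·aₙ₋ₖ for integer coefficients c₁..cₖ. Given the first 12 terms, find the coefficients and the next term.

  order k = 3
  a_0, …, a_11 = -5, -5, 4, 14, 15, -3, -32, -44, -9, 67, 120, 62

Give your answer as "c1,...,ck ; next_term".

1,-1,-1 ; -125

  a_3 = 1·4 + -1·-5 + -1·-5 = 14
  a_4 = 1·14 + -1·4 + -1·-5 = 15
  a_5 = 1·15 + -1·14 + -1·4 = -3
  a_6 = 1·-3 + -1·15 + -1·14 = -32
  a_7 = 1·-32 + -1·-3 + -1·15 = -44
  a_8 = 1·-44 + -1·-32 + -1·-3 = -9
  a_9 = 1·-9 + -1·-44 + -1·-32 = 67
  a_10 = 1·67 + -1·-9 + -1·-44 = 120
  a_11 = 1·120 + -1·67 + -1·-9 = 62
  a_12 = 1·62 + -1·120 + -1·67 = -125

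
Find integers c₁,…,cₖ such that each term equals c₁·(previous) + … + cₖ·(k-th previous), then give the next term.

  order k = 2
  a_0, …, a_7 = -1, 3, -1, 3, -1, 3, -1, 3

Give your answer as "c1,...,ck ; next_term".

  a_2 = 0·3 + 1·-1 = -1
  a_3 = 0·-1 + 1·3 = 3
  a_4 = 0·3 + 1·-1 = -1
  a_5 = 0·-1 + 1·3 = 3
  a_6 = 0·3 + 1·-1 = -1
  a_7 = 0·-1 + 1·3 = 3
  a_8 = 0·3 + 1·-1 = -1

0,1 ; -1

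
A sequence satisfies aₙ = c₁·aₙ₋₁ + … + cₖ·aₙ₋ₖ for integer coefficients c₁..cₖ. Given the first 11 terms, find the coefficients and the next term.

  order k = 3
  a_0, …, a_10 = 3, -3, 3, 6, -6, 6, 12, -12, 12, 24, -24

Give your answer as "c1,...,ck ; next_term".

0,0,2 ; 24

  a_3 = 0·3 + 0·-3 + 2·3 = 6
  a_4 = 0·6 + 0·3 + 2·-3 = -6
  a_5 = 0·-6 + 0·6 + 2·3 = 6
  a_6 = 0·6 + 0·-6 + 2·6 = 12
  a_7 = 0·12 + 0·6 + 2·-6 = -12
  a_8 = 0·-12 + 0·12 + 2·6 = 12
  a_9 = 0·12 + 0·-12 + 2·12 = 24
  a_10 = 0·24 + 0·12 + 2·-12 = -24
  a_11 = 0·-24 + 0·24 + 2·12 = 24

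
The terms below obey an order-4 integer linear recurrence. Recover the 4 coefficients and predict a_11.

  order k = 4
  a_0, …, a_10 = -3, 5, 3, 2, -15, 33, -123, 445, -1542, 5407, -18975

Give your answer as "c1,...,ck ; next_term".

-3,1,-3,-1 ; 66513

  a_4 = -3·2 + 1·3 + -3·5 + -1·-3 = -15
  a_5 = -3·-15 + 1·2 + -3·3 + -1·5 = 33
  a_6 = -3·33 + 1·-15 + -3·2 + -1·3 = -123
  a_7 = -3·-123 + 1·33 + -3·-15 + -1·2 = 445
  a_8 = -3·445 + 1·-123 + -3·33 + -1·-15 = -1542
  a_9 = -3·-1542 + 1·445 + -3·-123 + -1·33 = 5407
  a_10 = -3·5407 + 1·-1542 + -3·445 + -1·-123 = -18975
  a_11 = -3·-18975 + 1·5407 + -3·-1542 + -1·445 = 66513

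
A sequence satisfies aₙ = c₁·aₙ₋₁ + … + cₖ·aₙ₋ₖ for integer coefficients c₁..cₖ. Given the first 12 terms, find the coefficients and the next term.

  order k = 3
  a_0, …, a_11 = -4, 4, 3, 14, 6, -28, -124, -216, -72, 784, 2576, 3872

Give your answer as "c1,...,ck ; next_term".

  a_3 = 2·3 + -2·4 + -4·-4 = 14
  a_4 = 2·14 + -2·3 + -4·4 = 6
  a_5 = 2·6 + -2·14 + -4·3 = -28
  a_6 = 2·-28 + -2·6 + -4·14 = -124
  a_7 = 2·-124 + -2·-28 + -4·6 = -216
  a_8 = 2·-216 + -2·-124 + -4·-28 = -72
  a_9 = 2·-72 + -2·-216 + -4·-124 = 784
  a_10 = 2·784 + -2·-72 + -4·-216 = 2576
  a_11 = 2·2576 + -2·784 + -4·-72 = 3872
  a_12 = 2·3872 + -2·2576 + -4·784 = -544

2,-2,-4 ; -544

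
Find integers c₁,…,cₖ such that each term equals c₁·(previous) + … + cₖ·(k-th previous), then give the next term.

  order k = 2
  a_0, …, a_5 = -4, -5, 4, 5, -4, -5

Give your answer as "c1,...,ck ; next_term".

  a_2 = 0·-5 + -1·-4 = 4
  a_3 = 0·4 + -1·-5 = 5
  a_4 = 0·5 + -1·4 = -4
  a_5 = 0·-4 + -1·5 = -5
  a_6 = 0·-5 + -1·-4 = 4

0,-1 ; 4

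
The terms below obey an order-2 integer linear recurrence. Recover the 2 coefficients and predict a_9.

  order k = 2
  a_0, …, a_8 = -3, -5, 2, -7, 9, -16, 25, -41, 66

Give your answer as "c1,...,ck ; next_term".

  a_2 = -1·-5 + 1·-3 = 2
  a_3 = -1·2 + 1·-5 = -7
  a_4 = -1·-7 + 1·2 = 9
  a_5 = -1·9 + 1·-7 = -16
  a_6 = -1·-16 + 1·9 = 25
  a_7 = -1·25 + 1·-16 = -41
  a_8 = -1·-41 + 1·25 = 66
  a_9 = -1·66 + 1·-41 = -107

-1,1 ; -107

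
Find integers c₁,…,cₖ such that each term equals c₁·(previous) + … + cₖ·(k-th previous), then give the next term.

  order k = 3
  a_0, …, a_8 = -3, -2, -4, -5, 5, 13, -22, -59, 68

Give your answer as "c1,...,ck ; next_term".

1,-4,3 ; 238

  a_3 = 1·-4 + -4·-2 + 3·-3 = -5
  a_4 = 1·-5 + -4·-4 + 3·-2 = 5
  a_5 = 1·5 + -4·-5 + 3·-4 = 13
  a_6 = 1·13 + -4·5 + 3·-5 = -22
  a_7 = 1·-22 + -4·13 + 3·5 = -59
  a_8 = 1·-59 + -4·-22 + 3·13 = 68
  a_9 = 1·68 + -4·-59 + 3·-22 = 238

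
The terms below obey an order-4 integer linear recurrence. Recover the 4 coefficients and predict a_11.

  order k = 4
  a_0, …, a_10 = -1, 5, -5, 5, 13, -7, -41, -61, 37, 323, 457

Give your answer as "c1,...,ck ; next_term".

  a_4 = 1·5 + -3·-5 + -2·5 + -3·-1 = 13
  a_5 = 1·13 + -3·5 + -2·-5 + -3·5 = -7
  a_6 = 1·-7 + -3·13 + -2·5 + -3·-5 = -41
  a_7 = 1·-41 + -3·-7 + -2·13 + -3·5 = -61
  a_8 = 1·-61 + -3·-41 + -2·-7 + -3·13 = 37
  a_9 = 1·37 + -3·-61 + -2·-41 + -3·-7 = 323
  a_10 = 1·323 + -3·37 + -2·-61 + -3·-41 = 457
  a_11 = 1·457 + -3·323 + -2·37 + -3·-61 = -403

1,-3,-2,-3 ; -403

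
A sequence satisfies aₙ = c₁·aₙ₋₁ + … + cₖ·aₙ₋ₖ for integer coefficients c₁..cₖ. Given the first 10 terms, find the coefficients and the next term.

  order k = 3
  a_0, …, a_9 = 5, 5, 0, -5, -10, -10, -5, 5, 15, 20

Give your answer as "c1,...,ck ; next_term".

  a_3 = 1·0 + 0·5 + -1·5 = -5
  a_4 = 1·-5 + 0·0 + -1·5 = -10
  a_5 = 1·-10 + 0·-5 + -1·0 = -10
  a_6 = 1·-10 + 0·-10 + -1·-5 = -5
  a_7 = 1·-5 + 0·-10 + -1·-10 = 5
  a_8 = 1·5 + 0·-5 + -1·-10 = 15
  a_9 = 1·15 + 0·5 + -1·-5 = 20
  a_10 = 1·20 + 0·15 + -1·5 = 15

1,0,-1 ; 15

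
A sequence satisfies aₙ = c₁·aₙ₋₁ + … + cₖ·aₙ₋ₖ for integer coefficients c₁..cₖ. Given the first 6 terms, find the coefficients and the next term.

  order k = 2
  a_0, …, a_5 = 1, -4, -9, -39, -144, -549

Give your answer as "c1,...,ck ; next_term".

3,3 ; -2079

  a_2 = 3·-4 + 3·1 = -9
  a_3 = 3·-9 + 3·-4 = -39
  a_4 = 3·-39 + 3·-9 = -144
  a_5 = 3·-144 + 3·-39 = -549
  a_6 = 3·-549 + 3·-144 = -2079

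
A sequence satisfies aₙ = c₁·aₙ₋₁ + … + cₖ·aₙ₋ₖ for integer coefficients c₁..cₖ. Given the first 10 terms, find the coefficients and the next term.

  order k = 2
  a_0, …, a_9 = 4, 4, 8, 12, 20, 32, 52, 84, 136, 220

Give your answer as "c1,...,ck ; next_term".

  a_2 = 1·4 + 1·4 = 8
  a_3 = 1·8 + 1·4 = 12
  a_4 = 1·12 + 1·8 = 20
  a_5 = 1·20 + 1·12 = 32
  a_6 = 1·32 + 1·20 = 52
  a_7 = 1·52 + 1·32 = 84
  a_8 = 1·84 + 1·52 = 136
  a_9 = 1·136 + 1·84 = 220
  a_10 = 1·220 + 1·136 = 356

1,1 ; 356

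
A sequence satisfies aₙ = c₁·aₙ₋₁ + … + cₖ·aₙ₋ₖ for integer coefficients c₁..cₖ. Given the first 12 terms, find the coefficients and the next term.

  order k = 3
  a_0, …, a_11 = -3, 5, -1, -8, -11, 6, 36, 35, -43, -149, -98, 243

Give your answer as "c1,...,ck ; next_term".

1,-2,-1 ; 588

  a_3 = 1·-1 + -2·5 + -1·-3 = -8
  a_4 = 1·-8 + -2·-1 + -1·5 = -11
  a_5 = 1·-11 + -2·-8 + -1·-1 = 6
  a_6 = 1·6 + -2·-11 + -1·-8 = 36
  a_7 = 1·36 + -2·6 + -1·-11 = 35
  a_8 = 1·35 + -2·36 + -1·6 = -43
  a_9 = 1·-43 + -2·35 + -1·36 = -149
  a_10 = 1·-149 + -2·-43 + -1·35 = -98
  a_11 = 1·-98 + -2·-149 + -1·-43 = 243
  a_12 = 1·243 + -2·-98 + -1·-149 = 588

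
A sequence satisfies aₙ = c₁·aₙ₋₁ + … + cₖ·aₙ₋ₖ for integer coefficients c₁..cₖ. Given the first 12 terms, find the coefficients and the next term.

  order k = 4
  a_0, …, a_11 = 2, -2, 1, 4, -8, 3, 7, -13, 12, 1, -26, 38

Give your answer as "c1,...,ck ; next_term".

-1,-2,-1,-2 ; -11

  a_4 = -1·4 + -2·1 + -1·-2 + -2·2 = -8
  a_5 = -1·-8 + -2·4 + -1·1 + -2·-2 = 3
  a_6 = -1·3 + -2·-8 + -1·4 + -2·1 = 7
  a_7 = -1·7 + -2·3 + -1·-8 + -2·4 = -13
  a_8 = -1·-13 + -2·7 + -1·3 + -2·-8 = 12
  a_9 = -1·12 + -2·-13 + -1·7 + -2·3 = 1
  a_10 = -1·1 + -2·12 + -1·-13 + -2·7 = -26
  a_11 = -1·-26 + -2·1 + -1·12 + -2·-13 = 38
  a_12 = -1·38 + -2·-26 + -1·1 + -2·12 = -11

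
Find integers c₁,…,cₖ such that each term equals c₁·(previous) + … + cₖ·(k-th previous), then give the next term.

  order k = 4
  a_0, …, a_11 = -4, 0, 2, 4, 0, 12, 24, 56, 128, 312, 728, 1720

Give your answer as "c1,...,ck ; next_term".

  a_4 = 1·4 + 2·2 + 2·0 + 2·-4 = 0
  a_5 = 1·0 + 2·4 + 2·2 + 2·0 = 12
  a_6 = 1·12 + 2·0 + 2·4 + 2·2 = 24
  a_7 = 1·24 + 2·12 + 2·0 + 2·4 = 56
  a_8 = 1·56 + 2·24 + 2·12 + 2·0 = 128
  a_9 = 1·128 + 2·56 + 2·24 + 2·12 = 312
  a_10 = 1·312 + 2·128 + 2·56 + 2·24 = 728
  a_11 = 1·728 + 2·312 + 2·128 + 2·56 = 1720
  a_12 = 1·1720 + 2·728 + 2·312 + 2·128 = 4056

1,2,2,2 ; 4056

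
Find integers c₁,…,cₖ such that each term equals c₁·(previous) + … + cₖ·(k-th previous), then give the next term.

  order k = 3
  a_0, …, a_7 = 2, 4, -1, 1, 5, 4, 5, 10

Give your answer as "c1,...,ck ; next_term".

1,0,1 ; 14

  a_3 = 1·-1 + 0·4 + 1·2 = 1
  a_4 = 1·1 + 0·-1 + 1·4 = 5
  a_5 = 1·5 + 0·1 + 1·-1 = 4
  a_6 = 1·4 + 0·5 + 1·1 = 5
  a_7 = 1·5 + 0·4 + 1·5 = 10
  a_8 = 1·10 + 0·5 + 1·4 = 14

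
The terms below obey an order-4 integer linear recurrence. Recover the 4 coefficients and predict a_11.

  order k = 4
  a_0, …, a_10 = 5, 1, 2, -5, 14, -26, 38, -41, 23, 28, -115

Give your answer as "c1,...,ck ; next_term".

  a_4 = -3·-5 + -3·2 + 0·1 + 1·5 = 14
  a_5 = -3·14 + -3·-5 + 0·2 + 1·1 = -26
  a_6 = -3·-26 + -3·14 + 0·-5 + 1·2 = 38
  a_7 = -3·38 + -3·-26 + 0·14 + 1·-5 = -41
  a_8 = -3·-41 + -3·38 + 0·-26 + 1·14 = 23
  a_9 = -3·23 + -3·-41 + 0·38 + 1·-26 = 28
  a_10 = -3·28 + -3·23 + 0·-41 + 1·38 = -115
  a_11 = -3·-115 + -3·28 + 0·23 + 1·-41 = 220

-3,-3,0,1 ; 220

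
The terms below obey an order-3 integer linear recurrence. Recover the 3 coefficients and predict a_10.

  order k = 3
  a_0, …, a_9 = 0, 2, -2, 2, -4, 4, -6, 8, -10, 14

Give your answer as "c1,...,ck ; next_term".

  a_3 = 0·-2 + 1·2 + -1·0 = 2
  a_4 = 0·2 + 1·-2 + -1·2 = -4
  a_5 = 0·-4 + 1·2 + -1·-2 = 4
  a_6 = 0·4 + 1·-4 + -1·2 = -6
  a_7 = 0·-6 + 1·4 + -1·-4 = 8
  a_8 = 0·8 + 1·-6 + -1·4 = -10
  a_9 = 0·-10 + 1·8 + -1·-6 = 14
  a_10 = 0·14 + 1·-10 + -1·8 = -18

0,1,-1 ; -18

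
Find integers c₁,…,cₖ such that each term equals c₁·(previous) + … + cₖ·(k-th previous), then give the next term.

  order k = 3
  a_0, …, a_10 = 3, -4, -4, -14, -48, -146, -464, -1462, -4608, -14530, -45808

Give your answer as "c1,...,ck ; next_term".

2,3,2 ; -144422

  a_3 = 2·-4 + 3·-4 + 2·3 = -14
  a_4 = 2·-14 + 3·-4 + 2·-4 = -48
  a_5 = 2·-48 + 3·-14 + 2·-4 = -146
  a_6 = 2·-146 + 3·-48 + 2·-14 = -464
  a_7 = 2·-464 + 3·-146 + 2·-48 = -1462
  a_8 = 2·-1462 + 3·-464 + 2·-146 = -4608
  a_9 = 2·-4608 + 3·-1462 + 2·-464 = -14530
  a_10 = 2·-14530 + 3·-4608 + 2·-1462 = -45808
  a_11 = 2·-45808 + 3·-14530 + 2·-4608 = -144422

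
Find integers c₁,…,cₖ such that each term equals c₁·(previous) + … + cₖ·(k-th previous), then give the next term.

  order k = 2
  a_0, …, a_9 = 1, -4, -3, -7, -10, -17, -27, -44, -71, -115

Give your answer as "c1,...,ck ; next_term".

  a_2 = 1·-4 + 1·1 = -3
  a_3 = 1·-3 + 1·-4 = -7
  a_4 = 1·-7 + 1·-3 = -10
  a_5 = 1·-10 + 1·-7 = -17
  a_6 = 1·-17 + 1·-10 = -27
  a_7 = 1·-27 + 1·-17 = -44
  a_8 = 1·-44 + 1·-27 = -71
  a_9 = 1·-71 + 1·-44 = -115
  a_10 = 1·-115 + 1·-71 = -186

1,1 ; -186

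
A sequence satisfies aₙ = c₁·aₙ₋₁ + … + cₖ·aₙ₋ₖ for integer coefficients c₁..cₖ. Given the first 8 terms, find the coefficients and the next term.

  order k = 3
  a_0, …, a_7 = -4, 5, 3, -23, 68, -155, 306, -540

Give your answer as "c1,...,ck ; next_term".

-3,-2,1 ; 853

  a_3 = -3·3 + -2·5 + 1·-4 = -23
  a_4 = -3·-23 + -2·3 + 1·5 = 68
  a_5 = -3·68 + -2·-23 + 1·3 = -155
  a_6 = -3·-155 + -2·68 + 1·-23 = 306
  a_7 = -3·306 + -2·-155 + 1·68 = -540
  a_8 = -3·-540 + -2·306 + 1·-155 = 853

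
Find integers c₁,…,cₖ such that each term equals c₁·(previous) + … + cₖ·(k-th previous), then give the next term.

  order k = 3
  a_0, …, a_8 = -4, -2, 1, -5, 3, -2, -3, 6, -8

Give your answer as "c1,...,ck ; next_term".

-1,0,1 ; 5

  a_3 = -1·1 + 0·-2 + 1·-4 = -5
  a_4 = -1·-5 + 0·1 + 1·-2 = 3
  a_5 = -1·3 + 0·-5 + 1·1 = -2
  a_6 = -1·-2 + 0·3 + 1·-5 = -3
  a_7 = -1·-3 + 0·-2 + 1·3 = 6
  a_8 = -1·6 + 0·-3 + 1·-2 = -8
  a_9 = -1·-8 + 0·6 + 1·-3 = 5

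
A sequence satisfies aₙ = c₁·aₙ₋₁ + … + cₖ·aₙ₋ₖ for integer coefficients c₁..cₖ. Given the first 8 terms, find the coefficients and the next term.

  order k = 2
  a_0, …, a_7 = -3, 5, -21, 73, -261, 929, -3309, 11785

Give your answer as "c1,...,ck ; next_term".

-3,2 ; -41973

  a_2 = -3·5 + 2·-3 = -21
  a_3 = -3·-21 + 2·5 = 73
  a_4 = -3·73 + 2·-21 = -261
  a_5 = -3·-261 + 2·73 = 929
  a_6 = -3·929 + 2·-261 = -3309
  a_7 = -3·-3309 + 2·929 = 11785
  a_8 = -3·11785 + 2·-3309 = -41973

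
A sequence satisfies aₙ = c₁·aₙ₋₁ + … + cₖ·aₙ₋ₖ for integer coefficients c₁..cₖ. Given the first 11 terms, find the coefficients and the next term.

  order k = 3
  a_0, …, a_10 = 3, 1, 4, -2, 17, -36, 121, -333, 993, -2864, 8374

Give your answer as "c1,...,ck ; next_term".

  a_3 = -2·4 + 3·1 + 1·3 = -2
  a_4 = -2·-2 + 3·4 + 1·1 = 17
  a_5 = -2·17 + 3·-2 + 1·4 = -36
  a_6 = -2·-36 + 3·17 + 1·-2 = 121
  a_7 = -2·121 + 3·-36 + 1·17 = -333
  a_8 = -2·-333 + 3·121 + 1·-36 = 993
  a_9 = -2·993 + 3·-333 + 1·121 = -2864
  a_10 = -2·-2864 + 3·993 + 1·-333 = 8374
  a_11 = -2·8374 + 3·-2864 + 1·993 = -24347

-2,3,1 ; -24347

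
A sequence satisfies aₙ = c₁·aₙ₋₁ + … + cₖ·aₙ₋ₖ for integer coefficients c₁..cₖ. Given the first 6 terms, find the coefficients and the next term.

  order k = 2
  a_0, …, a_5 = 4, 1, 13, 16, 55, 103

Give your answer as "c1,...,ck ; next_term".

  a_2 = 1·1 + 3·4 = 13
  a_3 = 1·13 + 3·1 = 16
  a_4 = 1·16 + 3·13 = 55
  a_5 = 1·55 + 3·16 = 103
  a_6 = 1·103 + 3·55 = 268

1,3 ; 268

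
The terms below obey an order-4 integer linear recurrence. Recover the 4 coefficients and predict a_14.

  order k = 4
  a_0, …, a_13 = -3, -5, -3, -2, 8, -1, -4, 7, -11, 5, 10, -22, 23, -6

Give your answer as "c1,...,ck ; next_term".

  a_4 = -1·-2 + -1·-3 + 0·-5 + -1·-3 = 8
  a_5 = -1·8 + -1·-2 + 0·-3 + -1·-5 = -1
  a_6 = -1·-1 + -1·8 + 0·-2 + -1·-3 = -4
  a_7 = -1·-4 + -1·-1 + 0·8 + -1·-2 = 7
  a_8 = -1·7 + -1·-4 + 0·-1 + -1·8 = -11
  a_9 = -1·-11 + -1·7 + 0·-4 + -1·-1 = 5
  a_10 = -1·5 + -1·-11 + 0·7 + -1·-4 = 10
  a_11 = -1·10 + -1·5 + 0·-11 + -1·7 = -22
  a_12 = -1·-22 + -1·10 + 0·5 + -1·-11 = 23
  a_13 = -1·23 + -1·-22 + 0·10 + -1·5 = -6
  a_14 = -1·-6 + -1·23 + 0·-22 + -1·10 = -27

-1,-1,0,-1 ; -27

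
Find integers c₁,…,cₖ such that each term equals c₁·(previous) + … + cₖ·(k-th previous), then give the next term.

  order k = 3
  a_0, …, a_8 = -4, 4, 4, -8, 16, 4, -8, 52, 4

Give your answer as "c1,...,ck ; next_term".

0,1,3 ; 28

  a_3 = 0·4 + 1·4 + 3·-4 = -8
  a_4 = 0·-8 + 1·4 + 3·4 = 16
  a_5 = 0·16 + 1·-8 + 3·4 = 4
  a_6 = 0·4 + 1·16 + 3·-8 = -8
  a_7 = 0·-8 + 1·4 + 3·16 = 52
  a_8 = 0·52 + 1·-8 + 3·4 = 4
  a_9 = 0·4 + 1·52 + 3·-8 = 28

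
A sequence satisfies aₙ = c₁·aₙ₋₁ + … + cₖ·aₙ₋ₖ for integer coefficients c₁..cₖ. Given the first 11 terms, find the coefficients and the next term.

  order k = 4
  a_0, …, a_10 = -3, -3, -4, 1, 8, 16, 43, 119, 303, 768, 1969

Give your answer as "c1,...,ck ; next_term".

  a_4 = 3·1 + -2·-4 + 3·-3 + -2·-3 = 8
  a_5 = 3·8 + -2·1 + 3·-4 + -2·-3 = 16
  a_6 = 3·16 + -2·8 + 3·1 + -2·-4 = 43
  a_7 = 3·43 + -2·16 + 3·8 + -2·1 = 119
  a_8 = 3·119 + -2·43 + 3·16 + -2·8 = 303
  a_9 = 3·303 + -2·119 + 3·43 + -2·16 = 768
  a_10 = 3·768 + -2·303 + 3·119 + -2·43 = 1969
  a_11 = 3·1969 + -2·768 + 3·303 + -2·119 = 5042

3,-2,3,-2 ; 5042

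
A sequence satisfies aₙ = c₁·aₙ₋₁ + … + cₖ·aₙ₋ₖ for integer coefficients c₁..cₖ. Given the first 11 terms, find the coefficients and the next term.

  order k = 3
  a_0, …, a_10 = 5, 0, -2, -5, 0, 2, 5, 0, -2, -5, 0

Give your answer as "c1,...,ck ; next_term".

0,0,-1 ; 2

  a_3 = 0·-2 + 0·0 + -1·5 = -5
  a_4 = 0·-5 + 0·-2 + -1·0 = 0
  a_5 = 0·0 + 0·-5 + -1·-2 = 2
  a_6 = 0·2 + 0·0 + -1·-5 = 5
  a_7 = 0·5 + 0·2 + -1·0 = 0
  a_8 = 0·0 + 0·5 + -1·2 = -2
  a_9 = 0·-2 + 0·0 + -1·5 = -5
  a_10 = 0·-5 + 0·-2 + -1·0 = 0
  a_11 = 0·0 + 0·-5 + -1·-2 = 2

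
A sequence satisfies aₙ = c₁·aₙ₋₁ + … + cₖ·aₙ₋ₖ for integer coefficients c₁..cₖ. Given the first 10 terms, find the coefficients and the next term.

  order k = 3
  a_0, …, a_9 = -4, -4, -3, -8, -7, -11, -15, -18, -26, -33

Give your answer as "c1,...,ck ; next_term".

0,1,1 ; -44

  a_3 = 0·-3 + 1·-4 + 1·-4 = -8
  a_4 = 0·-8 + 1·-3 + 1·-4 = -7
  a_5 = 0·-7 + 1·-8 + 1·-3 = -11
  a_6 = 0·-11 + 1·-7 + 1·-8 = -15
  a_7 = 0·-15 + 1·-11 + 1·-7 = -18
  a_8 = 0·-18 + 1·-15 + 1·-11 = -26
  a_9 = 0·-26 + 1·-18 + 1·-15 = -33
  a_10 = 0·-33 + 1·-26 + 1·-18 = -44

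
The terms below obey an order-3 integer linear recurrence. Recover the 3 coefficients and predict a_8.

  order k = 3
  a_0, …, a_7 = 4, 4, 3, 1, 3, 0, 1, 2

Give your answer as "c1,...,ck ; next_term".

  a_3 = -1·3 + 0·4 + 1·4 = 1
  a_4 = -1·1 + 0·3 + 1·4 = 3
  a_5 = -1·3 + 0·1 + 1·3 = 0
  a_6 = -1·0 + 0·3 + 1·1 = 1
  a_7 = -1·1 + 0·0 + 1·3 = 2
  a_8 = -1·2 + 0·1 + 1·0 = -2

-1,0,1 ; -2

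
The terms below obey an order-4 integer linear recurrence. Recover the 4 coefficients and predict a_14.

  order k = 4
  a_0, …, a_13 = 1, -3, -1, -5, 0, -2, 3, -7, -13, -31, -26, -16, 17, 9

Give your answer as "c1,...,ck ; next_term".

2,-1,-2,3 ; -45

  a_4 = 2·-5 + -1·-1 + -2·-3 + 3·1 = 0
  a_5 = 2·0 + -1·-5 + -2·-1 + 3·-3 = -2
  a_6 = 2·-2 + -1·0 + -2·-5 + 3·-1 = 3
  a_7 = 2·3 + -1·-2 + -2·0 + 3·-5 = -7
  a_8 = 2·-7 + -1·3 + -2·-2 + 3·0 = -13
  a_9 = 2·-13 + -1·-7 + -2·3 + 3·-2 = -31
  a_10 = 2·-31 + -1·-13 + -2·-7 + 3·3 = -26
  a_11 = 2·-26 + -1·-31 + -2·-13 + 3·-7 = -16
  a_12 = 2·-16 + -1·-26 + -2·-31 + 3·-13 = 17
  a_13 = 2·17 + -1·-16 + -2·-26 + 3·-31 = 9
  a_14 = 2·9 + -1·17 + -2·-16 + 3·-26 = -45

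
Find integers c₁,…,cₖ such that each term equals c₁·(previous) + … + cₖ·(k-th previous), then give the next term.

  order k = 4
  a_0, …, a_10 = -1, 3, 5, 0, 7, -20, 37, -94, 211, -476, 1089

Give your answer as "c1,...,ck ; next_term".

-2,1,0,-2 ; -2466

  a_4 = -2·0 + 1·5 + 0·3 + -2·-1 = 7
  a_5 = -2·7 + 1·0 + 0·5 + -2·3 = -20
  a_6 = -2·-20 + 1·7 + 0·0 + -2·5 = 37
  a_7 = -2·37 + 1·-20 + 0·7 + -2·0 = -94
  a_8 = -2·-94 + 1·37 + 0·-20 + -2·7 = 211
  a_9 = -2·211 + 1·-94 + 0·37 + -2·-20 = -476
  a_10 = -2·-476 + 1·211 + 0·-94 + -2·37 = 1089
  a_11 = -2·1089 + 1·-476 + 0·211 + -2·-94 = -2466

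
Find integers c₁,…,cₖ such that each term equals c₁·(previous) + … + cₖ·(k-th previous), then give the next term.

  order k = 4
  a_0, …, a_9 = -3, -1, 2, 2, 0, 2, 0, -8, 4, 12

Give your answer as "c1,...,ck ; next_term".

0,-2,2,-2 ; -24

  a_4 = 0·2 + -2·2 + 2·-1 + -2·-3 = 0
  a_5 = 0·0 + -2·2 + 2·2 + -2·-1 = 2
  a_6 = 0·2 + -2·0 + 2·2 + -2·2 = 0
  a_7 = 0·0 + -2·2 + 2·0 + -2·2 = -8
  a_8 = 0·-8 + -2·0 + 2·2 + -2·0 = 4
  a_9 = 0·4 + -2·-8 + 2·0 + -2·2 = 12
  a_10 = 0·12 + -2·4 + 2·-8 + -2·0 = -24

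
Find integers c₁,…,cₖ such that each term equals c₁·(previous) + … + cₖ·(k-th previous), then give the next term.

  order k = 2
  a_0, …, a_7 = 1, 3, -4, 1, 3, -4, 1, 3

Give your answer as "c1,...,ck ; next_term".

-1,-1 ; -4

  a_2 = -1·3 + -1·1 = -4
  a_3 = -1·-4 + -1·3 = 1
  a_4 = -1·1 + -1·-4 = 3
  a_5 = -1·3 + -1·1 = -4
  a_6 = -1·-4 + -1·3 = 1
  a_7 = -1·1 + -1·-4 = 3
  a_8 = -1·3 + -1·1 = -4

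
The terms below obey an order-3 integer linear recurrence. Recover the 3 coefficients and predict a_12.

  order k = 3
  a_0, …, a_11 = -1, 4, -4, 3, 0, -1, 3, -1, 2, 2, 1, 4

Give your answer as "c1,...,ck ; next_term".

  a_3 = 0·-4 + 1·4 + 1·-1 = 3
  a_4 = 0·3 + 1·-4 + 1·4 = 0
  a_5 = 0·0 + 1·3 + 1·-4 = -1
  a_6 = 0·-1 + 1·0 + 1·3 = 3
  a_7 = 0·3 + 1·-1 + 1·0 = -1
  a_8 = 0·-1 + 1·3 + 1·-1 = 2
  a_9 = 0·2 + 1·-1 + 1·3 = 2
  a_10 = 0·2 + 1·2 + 1·-1 = 1
  a_11 = 0·1 + 1·2 + 1·2 = 4
  a_12 = 0·4 + 1·1 + 1·2 = 3

0,1,1 ; 3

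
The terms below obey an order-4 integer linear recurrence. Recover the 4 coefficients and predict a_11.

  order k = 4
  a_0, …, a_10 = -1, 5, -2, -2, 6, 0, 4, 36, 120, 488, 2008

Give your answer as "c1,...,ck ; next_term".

4,0,2,-4 ; 8128

  a_4 = 4·-2 + 0·-2 + 2·5 + -4·-1 = 6
  a_5 = 4·6 + 0·-2 + 2·-2 + -4·5 = 0
  a_6 = 4·0 + 0·6 + 2·-2 + -4·-2 = 4
  a_7 = 4·4 + 0·0 + 2·6 + -4·-2 = 36
  a_8 = 4·36 + 0·4 + 2·0 + -4·6 = 120
  a_9 = 4·120 + 0·36 + 2·4 + -4·0 = 488
  a_10 = 4·488 + 0·120 + 2·36 + -4·4 = 2008
  a_11 = 4·2008 + 0·488 + 2·120 + -4·36 = 8128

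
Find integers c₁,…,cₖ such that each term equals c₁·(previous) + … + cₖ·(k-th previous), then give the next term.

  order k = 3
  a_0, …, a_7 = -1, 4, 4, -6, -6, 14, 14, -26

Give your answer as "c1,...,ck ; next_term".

1,-2,2 ; -26

  a_3 = 1·4 + -2·4 + 2·-1 = -6
  a_4 = 1·-6 + -2·4 + 2·4 = -6
  a_5 = 1·-6 + -2·-6 + 2·4 = 14
  a_6 = 1·14 + -2·-6 + 2·-6 = 14
  a_7 = 1·14 + -2·14 + 2·-6 = -26
  a_8 = 1·-26 + -2·14 + 2·14 = -26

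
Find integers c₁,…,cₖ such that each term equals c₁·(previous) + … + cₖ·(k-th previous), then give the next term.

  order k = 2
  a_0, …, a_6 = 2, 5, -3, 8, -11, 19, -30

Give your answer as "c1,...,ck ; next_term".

  a_2 = -1·5 + 1·2 = -3
  a_3 = -1·-3 + 1·5 = 8
  a_4 = -1·8 + 1·-3 = -11
  a_5 = -1·-11 + 1·8 = 19
  a_6 = -1·19 + 1·-11 = -30
  a_7 = -1·-30 + 1·19 = 49

-1,1 ; 49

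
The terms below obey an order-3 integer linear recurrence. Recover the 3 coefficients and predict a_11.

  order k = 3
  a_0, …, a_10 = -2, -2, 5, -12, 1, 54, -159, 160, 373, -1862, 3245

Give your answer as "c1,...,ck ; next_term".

  a_3 = -2·5 + -3·-2 + 4·-2 = -12
  a_4 = -2·-12 + -3·5 + 4·-2 = 1
  a_5 = -2·1 + -3·-12 + 4·5 = 54
  a_6 = -2·54 + -3·1 + 4·-12 = -159
  a_7 = -2·-159 + -3·54 + 4·1 = 160
  a_8 = -2·160 + -3·-159 + 4·54 = 373
  a_9 = -2·373 + -3·160 + 4·-159 = -1862
  a_10 = -2·-1862 + -3·373 + 4·160 = 3245
  a_11 = -2·3245 + -3·-1862 + 4·373 = 588

-2,-3,4 ; 588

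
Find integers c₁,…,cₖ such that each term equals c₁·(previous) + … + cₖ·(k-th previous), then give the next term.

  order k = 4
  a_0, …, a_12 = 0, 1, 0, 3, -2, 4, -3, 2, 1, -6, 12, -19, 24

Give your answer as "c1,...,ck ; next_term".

  a_4 = -1·3 + 1·0 + 1·1 + -1·0 = -2
  a_5 = -1·-2 + 1·3 + 1·0 + -1·1 = 4
  a_6 = -1·4 + 1·-2 + 1·3 + -1·0 = -3
  a_7 = -1·-3 + 1·4 + 1·-2 + -1·3 = 2
  a_8 = -1·2 + 1·-3 + 1·4 + -1·-2 = 1
  a_9 = -1·1 + 1·2 + 1·-3 + -1·4 = -6
  a_10 = -1·-6 + 1·1 + 1·2 + -1·-3 = 12
  a_11 = -1·12 + 1·-6 + 1·1 + -1·2 = -19
  a_12 = -1·-19 + 1·12 + 1·-6 + -1·1 = 24
  a_13 = -1·24 + 1·-19 + 1·12 + -1·-6 = -25

-1,1,1,-1 ; -25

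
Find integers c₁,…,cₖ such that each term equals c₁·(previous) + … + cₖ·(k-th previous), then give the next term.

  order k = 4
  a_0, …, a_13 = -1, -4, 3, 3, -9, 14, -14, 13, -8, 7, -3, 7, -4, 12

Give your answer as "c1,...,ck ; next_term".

-1,1,2,1 ; -5

  a_4 = -1·3 + 1·3 + 2·-4 + 1·-1 = -9
  a_5 = -1·-9 + 1·3 + 2·3 + 1·-4 = 14
  a_6 = -1·14 + 1·-9 + 2·3 + 1·3 = -14
  a_7 = -1·-14 + 1·14 + 2·-9 + 1·3 = 13
  a_8 = -1·13 + 1·-14 + 2·14 + 1·-9 = -8
  a_9 = -1·-8 + 1·13 + 2·-14 + 1·14 = 7
  a_10 = -1·7 + 1·-8 + 2·13 + 1·-14 = -3
  a_11 = -1·-3 + 1·7 + 2·-8 + 1·13 = 7
  a_12 = -1·7 + 1·-3 + 2·7 + 1·-8 = -4
  a_13 = -1·-4 + 1·7 + 2·-3 + 1·7 = 12
  a_14 = -1·12 + 1·-4 + 2·7 + 1·-3 = -5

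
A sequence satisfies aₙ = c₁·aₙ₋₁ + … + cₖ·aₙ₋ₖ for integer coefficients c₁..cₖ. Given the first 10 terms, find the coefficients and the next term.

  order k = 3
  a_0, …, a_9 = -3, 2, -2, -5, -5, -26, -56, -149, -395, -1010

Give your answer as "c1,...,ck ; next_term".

  a_3 = 1·-2 + 3·2 + 3·-3 = -5
  a_4 = 1·-5 + 3·-2 + 3·2 = -5
  a_5 = 1·-5 + 3·-5 + 3·-2 = -26
  a_6 = 1·-26 + 3·-5 + 3·-5 = -56
  a_7 = 1·-56 + 3·-26 + 3·-5 = -149
  a_8 = 1·-149 + 3·-56 + 3·-26 = -395
  a_9 = 1·-395 + 3·-149 + 3·-56 = -1010
  a_10 = 1·-1010 + 3·-395 + 3·-149 = -2642

1,3,3 ; -2642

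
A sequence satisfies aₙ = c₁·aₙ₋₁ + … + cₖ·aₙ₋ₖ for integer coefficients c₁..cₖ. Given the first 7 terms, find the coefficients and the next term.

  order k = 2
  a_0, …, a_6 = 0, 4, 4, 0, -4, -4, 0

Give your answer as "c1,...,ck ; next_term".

1,-1 ; 4

  a_2 = 1·4 + -1·0 = 4
  a_3 = 1·4 + -1·4 = 0
  a_4 = 1·0 + -1·4 = -4
  a_5 = 1·-4 + -1·0 = -4
  a_6 = 1·-4 + -1·-4 = 0
  a_7 = 1·0 + -1·-4 = 4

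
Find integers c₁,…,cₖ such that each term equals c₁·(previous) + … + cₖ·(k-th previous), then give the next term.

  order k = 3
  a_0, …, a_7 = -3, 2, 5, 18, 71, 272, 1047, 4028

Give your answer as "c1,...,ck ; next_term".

3,3,1 ; 15497

  a_3 = 3·5 + 3·2 + 1·-3 = 18
  a_4 = 3·18 + 3·5 + 1·2 = 71
  a_5 = 3·71 + 3·18 + 1·5 = 272
  a_6 = 3·272 + 3·71 + 1·18 = 1047
  a_7 = 3·1047 + 3·272 + 1·71 = 4028
  a_8 = 3·4028 + 3·1047 + 1·272 = 15497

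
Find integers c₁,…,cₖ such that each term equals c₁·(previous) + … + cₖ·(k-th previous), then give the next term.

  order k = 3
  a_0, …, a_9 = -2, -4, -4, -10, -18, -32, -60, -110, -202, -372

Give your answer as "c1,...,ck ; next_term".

  a_3 = 1·-4 + 1·-4 + 1·-2 = -10
  a_4 = 1·-10 + 1·-4 + 1·-4 = -18
  a_5 = 1·-18 + 1·-10 + 1·-4 = -32
  a_6 = 1·-32 + 1·-18 + 1·-10 = -60
  a_7 = 1·-60 + 1·-32 + 1·-18 = -110
  a_8 = 1·-110 + 1·-60 + 1·-32 = -202
  a_9 = 1·-202 + 1·-110 + 1·-60 = -372
  a_10 = 1·-372 + 1·-202 + 1·-110 = -684

1,1,1 ; -684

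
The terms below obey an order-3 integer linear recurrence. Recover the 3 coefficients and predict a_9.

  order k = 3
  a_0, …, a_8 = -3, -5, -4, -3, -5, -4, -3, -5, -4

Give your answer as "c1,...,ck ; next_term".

0,0,1 ; -3

  a_3 = 0·-4 + 0·-5 + 1·-3 = -3
  a_4 = 0·-3 + 0·-4 + 1·-5 = -5
  a_5 = 0·-5 + 0·-3 + 1·-4 = -4
  a_6 = 0·-4 + 0·-5 + 1·-3 = -3
  a_7 = 0·-3 + 0·-4 + 1·-5 = -5
  a_8 = 0·-5 + 0·-3 + 1·-4 = -4
  a_9 = 0·-4 + 0·-5 + 1·-3 = -3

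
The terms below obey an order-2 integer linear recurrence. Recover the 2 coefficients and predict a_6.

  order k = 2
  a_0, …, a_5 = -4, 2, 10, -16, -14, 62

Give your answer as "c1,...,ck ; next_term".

  a_2 = -1·2 + -3·-4 = 10
  a_3 = -1·10 + -3·2 = -16
  a_4 = -1·-16 + -3·10 = -14
  a_5 = -1·-14 + -3·-16 = 62
  a_6 = -1·62 + -3·-14 = -20

-1,-3 ; -20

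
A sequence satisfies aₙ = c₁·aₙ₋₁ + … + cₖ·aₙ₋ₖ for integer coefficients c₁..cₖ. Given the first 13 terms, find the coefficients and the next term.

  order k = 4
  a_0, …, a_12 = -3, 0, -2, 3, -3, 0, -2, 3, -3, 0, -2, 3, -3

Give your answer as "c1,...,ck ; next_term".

  a_4 = 0·3 + 0·-2 + 0·0 + 1·-3 = -3
  a_5 = 0·-3 + 0·3 + 0·-2 + 1·0 = 0
  a_6 = 0·0 + 0·-3 + 0·3 + 1·-2 = -2
  a_7 = 0·-2 + 0·0 + 0·-3 + 1·3 = 3
  a_8 = 0·3 + 0·-2 + 0·0 + 1·-3 = -3
  a_9 = 0·-3 + 0·3 + 0·-2 + 1·0 = 0
  a_10 = 0·0 + 0·-3 + 0·3 + 1·-2 = -2
  a_11 = 0·-2 + 0·0 + 0·-3 + 1·3 = 3
  a_12 = 0·3 + 0·-2 + 0·0 + 1·-3 = -3
  a_13 = 0·-3 + 0·3 + 0·-2 + 1·0 = 0

0,0,0,1 ; 0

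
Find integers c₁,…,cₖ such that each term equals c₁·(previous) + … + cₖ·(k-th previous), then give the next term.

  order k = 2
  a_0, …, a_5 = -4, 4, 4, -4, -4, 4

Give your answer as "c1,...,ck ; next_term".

  a_2 = 0·4 + -1·-4 = 4
  a_3 = 0·4 + -1·4 = -4
  a_4 = 0·-4 + -1·4 = -4
  a_5 = 0·-4 + -1·-4 = 4
  a_6 = 0·4 + -1·-4 = 4

0,-1 ; 4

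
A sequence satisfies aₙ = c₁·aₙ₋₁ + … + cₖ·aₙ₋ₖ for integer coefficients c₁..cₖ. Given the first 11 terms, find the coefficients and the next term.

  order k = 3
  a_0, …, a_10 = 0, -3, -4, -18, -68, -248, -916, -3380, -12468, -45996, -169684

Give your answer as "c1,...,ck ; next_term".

3,2,2 ; -625980

  a_3 = 3·-4 + 2·-3 + 2·0 = -18
  a_4 = 3·-18 + 2·-4 + 2·-3 = -68
  a_5 = 3·-68 + 2·-18 + 2·-4 = -248
  a_6 = 3·-248 + 2·-68 + 2·-18 = -916
  a_7 = 3·-916 + 2·-248 + 2·-68 = -3380
  a_8 = 3·-3380 + 2·-916 + 2·-248 = -12468
  a_9 = 3·-12468 + 2·-3380 + 2·-916 = -45996
  a_10 = 3·-45996 + 2·-12468 + 2·-3380 = -169684
  a_11 = 3·-169684 + 2·-45996 + 2·-12468 = -625980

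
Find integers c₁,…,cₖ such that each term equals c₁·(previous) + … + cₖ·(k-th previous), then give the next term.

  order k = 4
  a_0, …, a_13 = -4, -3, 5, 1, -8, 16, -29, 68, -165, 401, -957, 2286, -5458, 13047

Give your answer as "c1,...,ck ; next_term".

-2,1,1,2 ; -31180

  a_4 = -2·1 + 1·5 + 1·-3 + 2·-4 = -8
  a_5 = -2·-8 + 1·1 + 1·5 + 2·-3 = 16
  a_6 = -2·16 + 1·-8 + 1·1 + 2·5 = -29
  a_7 = -2·-29 + 1·16 + 1·-8 + 2·1 = 68
  a_8 = -2·68 + 1·-29 + 1·16 + 2·-8 = -165
  a_9 = -2·-165 + 1·68 + 1·-29 + 2·16 = 401
  a_10 = -2·401 + 1·-165 + 1·68 + 2·-29 = -957
  a_11 = -2·-957 + 1·401 + 1·-165 + 2·68 = 2286
  a_12 = -2·2286 + 1·-957 + 1·401 + 2·-165 = -5458
  a_13 = -2·-5458 + 1·2286 + 1·-957 + 2·401 = 13047
  a_14 = -2·13047 + 1·-5458 + 1·2286 + 2·-957 = -31180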